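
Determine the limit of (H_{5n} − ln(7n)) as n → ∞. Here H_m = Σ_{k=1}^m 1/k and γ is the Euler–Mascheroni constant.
lim = ln(5/7) + γ

By Euler-Maclaurin, H_m = ln m + γ + O(1/m). So
  H_{5n} − ln(7n) = ln(5n) + γ − ln(7n) + O(1/n)
                       = ln(5/7) + γ + O(1/n).
Hence the limit is ln(5/7) + γ.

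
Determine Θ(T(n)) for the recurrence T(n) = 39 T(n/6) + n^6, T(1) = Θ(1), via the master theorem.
T(n) = Θ(n^6)

log_6 39 ≈ 2.045. f(n) = n^6 dominates n^(log_6 39) since 6 > 2.045, and the regularity condition a·f(n/b) = 39·(n/6)^6 = (39/46656)·n^6 ≤ c·f(n) holds with c = 39/46656 ≈ 0.000836 < 1. So this is Case 3: T(n) = Θ(f(n)) = Θ(n^6).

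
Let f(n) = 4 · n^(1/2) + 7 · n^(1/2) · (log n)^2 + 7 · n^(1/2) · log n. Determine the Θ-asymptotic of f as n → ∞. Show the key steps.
f(n) ∈ Θ(n^(1/2) · (log n)^2)

Compare the terms by growth order. For large n, n^a · (log n)^b dominates n^a' · (log n)^b' iff a > a', or (a = a' and b > b'). Ranking the 3 terms shows the dominant one is 7 · n^(1/2) · (log n)^2. Hence f(n) ∈ Θ(n^(1/2) · (log n)^2).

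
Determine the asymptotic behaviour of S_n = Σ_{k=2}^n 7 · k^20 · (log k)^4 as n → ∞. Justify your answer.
S_n ~ n^21 · (log n)^4 / 3

By integral comparison, S_n = ∫_1^n 7 · x^20 · (log x)^4 dx + O(n^20 · (log n)^4). For the integral, the leading term of ∫_1^n x^20 (log x)^4 dx is n^21/21 · (log n)^4 (by repeated integration by parts; each step lowers the log-exponent and produces a relatively O(1/log n) correction). Hence S_n ~ n^21 · (log n)^4 / 3.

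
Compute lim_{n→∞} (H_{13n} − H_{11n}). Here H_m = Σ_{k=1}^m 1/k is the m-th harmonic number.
lim = ln(13/11)

Euler-Maclaurin gives H_m = ln m + γ + 1/(2m) + O(1/m^2). The γ and O(1/m) terms cancel in the difference:
  H_{13n} − H_{11n} = ln(13n) − ln(11n) + O(1/n) = ln(13/11) + O(1/n).
Hence the limit is ln(13/11).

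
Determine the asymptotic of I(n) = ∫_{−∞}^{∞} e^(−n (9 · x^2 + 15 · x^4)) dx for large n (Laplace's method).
I(n) ~ sqrt(π/(9n))

φ(x) = 9 · x^2 + 15 · x^4 has its unique global minimum at x* = 0 (since φ'(x) = 18x + 60x^3 = 0 only at x = 0 for real x with both coefficients positive, and φ → ∞ as |x| → ∞). At x* = 0, φ(0) = 0 and φ''(0) = 18. Laplace's method then gives
  I(n) ~ sqrt(2π / (n · φ''(0))) · e^(−n φ(0)) = sqrt(2π / (18n)) = sqrt(π/(9n)).
The 15 · x^4 term contributes only at subleading order (an O(1/n) relative correction).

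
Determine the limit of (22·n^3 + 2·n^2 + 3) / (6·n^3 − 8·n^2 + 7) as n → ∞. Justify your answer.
lim = 22/6 = 11/3

For large n the leading n^3 terms dominate both numerator and denominator. Dividing top and bottom by n^3, every other term tends to 0, leaving 22/6 = 11/3.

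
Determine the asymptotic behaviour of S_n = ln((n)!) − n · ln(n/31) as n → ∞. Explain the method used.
S_n ~ n · (ln 31 − 1) + O(ln n)

Stirling: ln((n)!) = n ln(n) − n + O(ln n).
  S_n = n ln(n) − n − n ln(n/31) + O(ln n)
      = n ln(n) − n ln n + n ln 31 − n + O(ln n)
      = n ln 31 − n + O(ln n)
      = n (ln 31 − 1) + O(ln n).
Numerically ln(31) − 1 ≈ 2.4340.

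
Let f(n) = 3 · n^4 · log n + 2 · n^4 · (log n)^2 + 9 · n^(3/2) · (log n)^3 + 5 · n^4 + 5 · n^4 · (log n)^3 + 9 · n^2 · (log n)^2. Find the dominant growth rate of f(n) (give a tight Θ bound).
f(n) ∈ Θ(n^4 · (log n)^3)

Compare the terms by growth order. For large n, n^a · (log n)^b dominates n^a' · (log n)^b' iff a > a', or (a = a' and b > b'). Ranking the 6 terms shows the dominant one is 5 · n^4 · (log n)^3. Hence f(n) ∈ Θ(n^4 · (log n)^3).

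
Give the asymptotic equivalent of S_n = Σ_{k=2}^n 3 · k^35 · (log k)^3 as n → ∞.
S_n ~ n^36 · (log n)^3 / 12

By integral comparison, S_n = ∫_1^n 3 · x^35 · (log x)^3 dx + O(n^35 · (log n)^3). For the integral, the leading term of ∫_1^n x^35 (log x)^3 dx is n^36/36 · (log n)^3 (by repeated integration by parts; each step lowers the log-exponent and produces a relatively O(1/log n) correction). Hence S_n ~ n^36 · (log n)^3 / 12.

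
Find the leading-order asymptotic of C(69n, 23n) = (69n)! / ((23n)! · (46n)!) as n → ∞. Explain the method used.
C(69n, 23n) ~ (27/4)^(23n) · sqrt(3/(4π·23n))

Write N = 23n. Apply Stirling to each factorial:
  (3N)! ~ sqrt(2π·3N) · (3N/e)^(3N),
  N! ~ sqrt(2π N) · (N/e)^N,
  (2N)! ~ sqrt(2π·2N) · (2N/e)^(2N).
The exponential factors combine to (3N)^(3N) / (N^N · (2N)^(2N)) = 3^(3N)/2^(2N) = (3^3/2^2)^N = (27/4)^N.
The square-root prefactors combine to sqrt(2π·3N) / (sqrt(2π N)·sqrt(2π·2N)) = sqrt(3 / (2π·2·N)) = sqrt(3/(4π·23n)).
Substituting N = 23n: C(69n, 23n) ~ (27/4)^(23n) · sqrt(3/(4π·23n)).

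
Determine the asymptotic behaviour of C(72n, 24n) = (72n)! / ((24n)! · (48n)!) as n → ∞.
C(72n, 24n) ~ (27/4)^(24n) · sqrt(3/(4π·24n))

Write N = 24n. Apply Stirling to each factorial:
  (3N)! ~ sqrt(2π·3N) · (3N/e)^(3N),
  N! ~ sqrt(2π N) · (N/e)^N,
  (2N)! ~ sqrt(2π·2N) · (2N/e)^(2N).
The exponential factors combine to (3N)^(3N) / (N^N · (2N)^(2N)) = 3^(3N)/2^(2N) = (3^3/2^2)^N = (27/4)^N.
The square-root prefactors combine to sqrt(2π·3N) / (sqrt(2π N)·sqrt(2π·2N)) = sqrt(3 / (2π·2·N)) = sqrt(3/(4π·24n)).
Substituting N = 24n: C(72n, 24n) ~ (27/4)^(24n) · sqrt(3/(4π·24n)).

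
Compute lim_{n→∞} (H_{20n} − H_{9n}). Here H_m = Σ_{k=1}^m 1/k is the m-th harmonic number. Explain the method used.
lim = ln(20/9)

Euler-Maclaurin gives H_m = ln m + γ + 1/(2m) + O(1/m^2). The γ and O(1/m) terms cancel in the difference:
  H_{20n} − H_{9n} = ln(20n) − ln(9n) + O(1/n) = ln(20/9) + O(1/n).
Hence the limit is ln(20/9).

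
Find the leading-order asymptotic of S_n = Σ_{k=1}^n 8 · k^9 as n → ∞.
S_n ~ 4 · n^10 / 5

By integral comparison (Euler-Maclaurin), Σ_{k=1}^n 8 · k^9 = 8 · ∫_0^n x^9 dx + O(n^9) = 8 · n^10/10 = 4 · n^10 / 5 + O(n^9). (Equivalently, Faulhaber's formula gives the same leading term.)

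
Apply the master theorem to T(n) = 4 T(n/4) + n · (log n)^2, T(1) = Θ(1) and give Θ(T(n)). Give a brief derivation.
T(n) = Θ(n · (log n)^3)

Here log_4 4 = 1 and f(n) = n · (log n)^2 = Θ(n^(log_4 4) · (log n)^2). This is the extended Case 2 of the master theorem (f matches the critical exponent up to log factors), giving T(n) = Θ(n^(log_4 4) · (log n)^(2+1)) = Θ(n · (log n)^3).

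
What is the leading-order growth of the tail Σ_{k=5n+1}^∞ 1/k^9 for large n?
Σ_{k>5n} 1/k^9 ~ 1/(8 · (5n)^8)

Compare to the integral: ∫_{5n}^∞ x^(−9) dx = [−x^(−8)/8]_{5n}^∞ = 1/((9−1)·(5n)^8). Euler-Maclaurin then gives
  Σ_{k>5n} 1/k^9 = ∫_{5n}^∞ dx/x^9 − 1/(2·(5n)^9) + O(1/(5n)^10).
(Equivalently this is ζ(9) − Σ_{k≤5n} 1/k^9.)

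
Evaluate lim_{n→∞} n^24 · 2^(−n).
lim = 0

Exponentials with base > 1 dominate every fixed polynomial: for any fixed c, n^c / 2^n → 0 as n → ∞ (e.g. by the ratio test, or by writing 2^n = e^(n ln 2) and noting e^(n ln 2) / n^c → ∞). Hence n^24 · 2^(−n) = n^24 / 2^n → 0.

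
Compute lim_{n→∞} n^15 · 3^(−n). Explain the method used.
lim = 0

Exponentials with base > 1 dominate every fixed polynomial: for any fixed c, n^c / 3^n → 0 as n → ∞ (e.g. by the ratio test, or by writing 3^n = e^(n ln 3) and noting e^(n ln 3) / n^c → ∞). Hence n^15 · 3^(−n) = n^15 / 3^n → 0.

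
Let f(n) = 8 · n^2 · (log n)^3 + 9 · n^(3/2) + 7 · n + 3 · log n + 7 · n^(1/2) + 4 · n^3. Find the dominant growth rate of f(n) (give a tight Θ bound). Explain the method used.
f(n) ∈ Θ(n^3)

Compare the terms by growth order. For large n, n^a · (log n)^b dominates n^a' · (log n)^b' iff a > a', or (a = a' and b > b'). Ranking the 6 terms shows the dominant one is 4 · n^3. Hence f(n) ∈ Θ(n^3).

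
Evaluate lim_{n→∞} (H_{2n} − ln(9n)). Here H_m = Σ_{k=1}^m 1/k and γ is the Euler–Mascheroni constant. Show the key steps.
lim = ln(2/9) + γ

By Euler-Maclaurin, H_m = ln m + γ + O(1/m). So
  H_{2n} − ln(9n) = ln(2n) + γ − ln(9n) + O(1/n)
                       = ln(2/9) + γ + O(1/n).
Hence the limit is ln(2/9) + γ.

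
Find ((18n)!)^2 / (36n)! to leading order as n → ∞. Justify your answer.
((18n)!)^2/(36n)! ~ ((2π·18n)^(1/2) / sqrt(2)) · 2^(−2·18n)  →  0

Write N = 18n. Stirling: N! ~ sqrt(2π N)(N/e)^N and (2N)! ~ sqrt(2π·2N)·(2N/e)^(2N).
  (N!)^2/(2N)! ~ (2π N)^(2/2) (N/e)^(2N) / [sqrt(2π·2N) (2N/e)^(2N)]
     = (2π N)^(2/2) / sqrt(2π·2N) · (N/(2N))^(2N)
     = (2π N)^((2−1)/2) / sqrt(2) · 2^(−2N).
Since 2^2 > 1, the factor 2^(−2N) decays exponentially, so the ratio → 0. Substituting N = 18n gives the stated form.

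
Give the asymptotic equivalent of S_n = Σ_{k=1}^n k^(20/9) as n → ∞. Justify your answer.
S_n ~ (9/29) · n^(29/9)

Integral comparison: Σ_{k=1}^n k^(20/9) = ∫_0^n x^(20/9) dx + O(n^(20/9)). The integral is n^(1 + 20/9) / (1 + 20/9) = n^((20+9)/9) / ((20+9)/9) = (9/29) · n^(29/9).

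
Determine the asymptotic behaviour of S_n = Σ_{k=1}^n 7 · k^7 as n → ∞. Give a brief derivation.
S_n ~ 7 · n^8 / 8

By integral comparison (Euler-Maclaurin), Σ_{k=1}^n 7 · k^7 = 7 · ∫_0^n x^7 dx + O(n^7) = 7 · n^8/8 + O(n^7). (Equivalently, Faulhaber's formula gives the same leading term.)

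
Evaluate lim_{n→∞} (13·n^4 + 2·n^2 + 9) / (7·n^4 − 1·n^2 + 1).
lim = 13/7

For large n the leading n^4 terms dominate both numerator and denominator. Dividing top and bottom by n^4, every other term tends to 0, leaving 13/7.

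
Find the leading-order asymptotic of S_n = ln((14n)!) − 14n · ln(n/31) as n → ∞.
S_n ~ 14n · (ln 434 − 1) + O(ln n)

Stirling: ln((14n)!) = 14n ln(14n) − 14n + O(ln n).
  S_n = 14n ln(14n) − 14n − 14n ln(n/31) + O(ln n)
      = 14n ln(14n) − 14n ln n + 14n ln 31 − 14n + O(ln n)
      = 14n ln 14 + 14n ln 31 − 14n + O(ln n)
      = 14n (ln 434 − 1) + O(ln n).
Numerically ln(434) − 1 ≈ 5.0730.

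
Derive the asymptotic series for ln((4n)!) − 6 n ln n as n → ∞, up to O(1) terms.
ln((4n)!) − 6 n ln n = −2 n ln n + 4(ln 4 − 1) n + (1/2) ln(2π·4n) + O(1/n)

Stirling: ln((4n)!) = 4n ln(4n) − 4n + (1/2) ln(2π·4n) + O(1/n).
Expand 4n ln(4n) = 4n (ln n + ln 4) = 4n ln n + 4n ln 4.
Subtract 6n ln n: leading term is (4 − 6) n ln n = −2 n ln n. The next term is 4n ln 4 − 4n = 4(ln 4 − 1) n. Then the (1/2) ln(2π·4n) correction.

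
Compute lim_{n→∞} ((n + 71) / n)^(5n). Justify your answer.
lim = e^355

Rewrite as (1 + 71/n)^(5n). By the standard limit (1 + x/n)^n → e^x, we have (1 + 71/n)^n → e^71, and raising to the 5th power gives e^355.
More precisely, ln[(1 + 71/n)^(5n)] = 5n · ln(1 + 71/n) = 5n · (71/n + O(1/n^2)) = 355 + O(1/n) → 355.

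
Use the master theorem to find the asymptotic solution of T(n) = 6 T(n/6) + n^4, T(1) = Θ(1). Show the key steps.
T(n) = Θ(n^4)

log_6 6 ≈ 1.000. f(n) = n^4 dominates n^(log_6 6) since 4 > 1.000, and the regularity condition a·f(n/b) = 6·(n/6)^4 = (6/1296)·n^4 ≤ c·f(n) holds with c = 6/1296 ≈ 0.00463 < 1. So this is Case 3: T(n) = Θ(f(n)) = Θ(n^4).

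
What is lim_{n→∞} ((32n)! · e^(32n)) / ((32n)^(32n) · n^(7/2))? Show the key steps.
lim = 0

Stirling: (32n)! ~ sqrt(2π·32n) · (32n/e)^(32n). Hence
  (32n)! · e^(32n) / (32n)^(32n) ~ sqrt(2π·32n).
Dividing by n^(7/2): sqrt(2π·32n) / n^(7/2) = sqrt(2π·32) · n^((1−7)/2), so the expression behaves like sqrt(2π·32) · n^((1−7)/2) → 0.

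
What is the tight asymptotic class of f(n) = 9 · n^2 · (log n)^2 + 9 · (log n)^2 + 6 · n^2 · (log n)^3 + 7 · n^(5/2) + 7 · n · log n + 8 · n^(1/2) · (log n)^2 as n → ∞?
f(n) ∈ Θ(n^(5/2))

Compare the terms by growth order. For large n, n^a · (log n)^b dominates n^a' · (log n)^b' iff a > a', or (a = a' and b > b'). Ranking the 6 terms shows the dominant one is 7 · n^(5/2). Hence f(n) ∈ Θ(n^(5/2)).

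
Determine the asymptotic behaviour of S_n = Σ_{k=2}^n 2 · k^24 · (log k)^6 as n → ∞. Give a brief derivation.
S_n ~ 2 · n^25 · (log n)^6 / 25

By integral comparison, S_n = ∫_1^n 2 · x^24 · (log x)^6 dx + O(n^24 · (log n)^6). For the integral, the leading term of ∫_1^n x^24 (log x)^6 dx is n^25/25 · (log n)^6 (by repeated integration by parts; each step lowers the log-exponent and produces a relatively O(1/log n) correction). Hence S_n ~ 2 · n^25 · (log n)^6 / 25.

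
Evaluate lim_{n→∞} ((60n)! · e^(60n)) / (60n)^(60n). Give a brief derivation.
lim = ∞

Stirling: (60n)! ~ sqrt(2π·60n) · (60n/e)^(60n). Hence
  (60n)! · e^(60n) / (60n)^(60n) ~ sqrt(2π·60n) = sqrt(2π·60) · sqrt(n) → ∞.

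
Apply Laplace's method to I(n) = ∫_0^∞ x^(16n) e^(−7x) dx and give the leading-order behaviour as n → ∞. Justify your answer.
I(n) ~ (sqrt(2π·16n) / 7) · (16n/(7e))^(16n)

Write the integrand as exp(16n ln x − 7x) and set f(x) = 16n ln x − 7x. Then f'(x) = 16n/x − 7 = 0 at x* = 16n/7, and f''(x*) = −16n/x*^2 = −7^2/(16n). Laplace's method (interior maximum) gives
  I(n) ~ e^(f(x*)) · sqrt(2π / |f''(x*)|)
        = exp(16n ln(16n/7) − 16n) · sqrt(2π · 16n / 7^2)
        = (16n/7)^(16n) e^(−16n) · sqrt(2π·16n) / 7
        = (sqrt(2π·16n) / 7) · (16n/(7e))^(16n).
This matches Γ(16n+1)/7^(16n+1) with Stirling applied to Γ.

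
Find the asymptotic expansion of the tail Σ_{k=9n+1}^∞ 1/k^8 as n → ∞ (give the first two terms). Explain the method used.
Σ_{k>9n} 1/k^8 = 1/(7 · (9n)^7) − 1/(2 · (9n)^8) + O(1/(9n)^9)

Compare to the integral: ∫_{9n}^∞ x^(−8) dx = [−x^(−7)/7]_{9n}^∞ = 1/((8−1)·(9n)^7). The Euler-Maclaurin correction adds −f(9n)/2 = −1/(2·(9n)^8). Euler-Maclaurin then gives
  Σ_{k>9n} 1/k^8 = ∫_{9n}^∞ dx/x^8 − 1/(2·(9n)^8) + O(1/(9n)^9).
(Equivalently this is ζ(8) − Σ_{k≤9n} 1/k^8.)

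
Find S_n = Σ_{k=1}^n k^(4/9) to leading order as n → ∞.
S_n ~ (9/13) · n^(13/9)

Integral comparison: Σ_{k=1}^n k^(4/9) = ∫_0^n x^(4/9) dx + O(n^(4/9)). The integral is n^(1 + 4/9) / (1 + 4/9) = n^((4+9)/9) / ((4+9)/9) = (9/13) · n^(13/9).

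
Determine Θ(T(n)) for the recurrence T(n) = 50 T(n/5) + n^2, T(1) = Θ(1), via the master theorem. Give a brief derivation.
T(n) = Θ(n^(log_5 50))

Master theorem: compare f(n) = n^2 to n^(log_5 50) where log_5 50 ≈ 2.431. Since 2 < log_5 50, we have f(n) = O(n^(log_5 50 − ε)) for some ε > 0 — Case 1. Hence T(n) = Θ(n^(log_5 50)).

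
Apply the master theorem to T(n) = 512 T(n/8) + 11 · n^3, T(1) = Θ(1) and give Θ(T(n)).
T(n) = Θ(n^3 log n)

log_8 512 = 3, and f(n) = 11 · n^3 = Θ(n^(log_8 512)). This is Case 2 of the master theorem: T(n) = Θ(f(n) · log n) = Θ(n^3 log n).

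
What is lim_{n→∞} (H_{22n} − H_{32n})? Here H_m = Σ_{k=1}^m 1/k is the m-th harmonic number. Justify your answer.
lim = ln(22/32) = ln(11/16)

Euler-Maclaurin gives H_m = ln m + γ + 1/(2m) + O(1/m^2). The γ and O(1/m) terms cancel in the difference:
  H_{22n} − H_{32n} = ln(22n) − ln(32n) + O(1/n) = ln(22/32) + O(1/n).
Hence the limit is ln(22/32) = ln(11/16).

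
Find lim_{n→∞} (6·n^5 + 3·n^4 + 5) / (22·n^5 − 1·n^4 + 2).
lim = 6/22 = 3/11

For large n the leading n^5 terms dominate both numerator and denominator. Dividing top and bottom by n^5, every other term tends to 0, leaving 6/22 = 3/11.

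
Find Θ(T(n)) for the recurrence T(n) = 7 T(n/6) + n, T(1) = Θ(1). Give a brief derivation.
T(n) = Θ(n^(log_6 7))

Master theorem: compare f(n) = n to n^(log_6 7) where log_6 7 ≈ 1.086. Since 1 < log_6 7, we have f(n) = O(n^(log_6 7 − ε)) for some ε > 0 — Case 1. Hence T(n) = Θ(n^(log_6 7)).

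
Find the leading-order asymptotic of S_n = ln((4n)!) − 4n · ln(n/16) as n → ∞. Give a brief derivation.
S_n ~ 4n · (ln 64 − 1) + O(ln n)

Stirling: ln((4n)!) = 4n ln(4n) − 4n + O(ln n).
  S_n = 4n ln(4n) − 4n − 4n ln(n/16) + O(ln n)
      = 4n ln(4n) − 4n ln n + 4n ln 16 − 4n + O(ln n)
      = 4n ln 4 + 4n ln 16 − 4n + O(ln n)
      = 4n (ln 64 − 1) + O(ln n).
Numerically ln(64) − 1 ≈ 3.1589.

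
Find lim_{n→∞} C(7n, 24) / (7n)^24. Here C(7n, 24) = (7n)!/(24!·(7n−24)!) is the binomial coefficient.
lim = 1/24! = 1/620448401733239439360000

With N = 7n → ∞: C(N, 24) / N^24 = [N(N−1)…(N−23)] / (24! · N^24) = (1/24!) · 1 · (1 − 1/(7n)) · … · (1 − 23/(7n)). Each factor → 1 as N → ∞, so the limit is 1/24! = 1/620448401733239439360000.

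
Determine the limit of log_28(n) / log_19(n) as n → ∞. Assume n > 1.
lim = ln(19) / ln(28) = log_28(19)

Change of base: log_28(n) = ln n / ln 28 and log_19(n) = ln n / ln 19. The ratio is (ln n / ln 28) · (ln 19 / ln n) = ln 19 / ln 28, a constant independent of n. So the limit is ln 19 / ln 28 = log_28(19).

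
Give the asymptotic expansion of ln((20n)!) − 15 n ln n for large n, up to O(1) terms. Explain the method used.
ln((20n)!) − 15 n ln n = 5 n ln n + 20(ln 20 − 1) n + (1/2) ln(2π·20n) + O(1/n)

Stirling: ln((20n)!) = 20n ln(20n) − 20n + (1/2) ln(2π·20n) + O(1/n).
Expand 20n ln(20n) = 20n (ln n + ln 20) = 20n ln n + 20n ln 20.
Subtract 15n ln n: leading term is (20 − 15) n ln n = 5 n ln n. The next term is 20n ln 20 − 20n = 20(ln 20 − 1) n. Then the (1/2) ln(2π·20n) correction.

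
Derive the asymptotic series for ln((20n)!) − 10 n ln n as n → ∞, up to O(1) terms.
ln((20n)!) − 10 n ln n = 10 n ln n + 20(ln 20 − 1) n + (1/2) ln(2π·20n) + O(1/n)

Stirling: ln((20n)!) = 20n ln(20n) − 20n + (1/2) ln(2π·20n) + O(1/n).
Expand 20n ln(20n) = 20n (ln n + ln 20) = 20n ln n + 20n ln 20.
Subtract 10n ln n: leading term is (20 − 10) n ln n = 10 n ln n. The next term is 20n ln 20 − 20n = 20(ln 20 − 1) n. Then the (1/2) ln(2π·20n) correction.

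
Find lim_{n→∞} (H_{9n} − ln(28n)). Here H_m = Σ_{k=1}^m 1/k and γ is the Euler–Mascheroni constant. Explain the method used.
lim = ln(9/28) + γ

By Euler-Maclaurin, H_m = ln m + γ + O(1/m). So
  H_{9n} − ln(28n) = ln(9n) + γ − ln(28n) + O(1/n)
                       = ln(9/28) + γ + O(1/n).
Hence the limit is ln(9/28) + γ.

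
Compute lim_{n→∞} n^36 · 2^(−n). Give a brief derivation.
lim = 0

Exponentials with base > 1 dominate every fixed polynomial: for any fixed c, n^c / 2^n → 0 as n → ∞ (e.g. by the ratio test, or by writing 2^n = e^(n ln 2) and noting e^(n ln 2) / n^c → ∞). Hence n^36 · 2^(−n) = n^36 / 2^n → 0.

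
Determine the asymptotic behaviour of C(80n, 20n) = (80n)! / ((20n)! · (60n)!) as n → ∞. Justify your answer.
C(80n, 20n) ~ (256/27)^(20n) · sqrt(2/(3π·20n))

Write N = 20n. Apply Stirling to each factorial:
  (4N)! ~ sqrt(2π·4N) · (4N/e)^(4N),
  N! ~ sqrt(2π N) · (N/e)^N,
  (3N)! ~ sqrt(2π·3N) · (3N/e)^(3N).
The exponential factors combine to (4N)^(4N) / (N^N · (3N)^(3N)) = 4^(4N)/3^(3N) = (4^4/3^3)^N = (256/27)^N.
The square-root prefactors combine to sqrt(2π·4N) / (sqrt(2π N)·sqrt(2π·3N)) = sqrt(4 / (2π·3·N)) = sqrt(2/(3π·20n)).
Substituting N = 20n: C(80n, 20n) ~ (256/27)^(20n) · sqrt(2/(3π·20n)).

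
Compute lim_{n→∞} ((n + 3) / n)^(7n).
lim = e^21

Rewrite as (1 + 3/n)^(7n). By the standard limit (1 + x/n)^n → e^x, we have (1 + 3/n)^n → e^3, and raising to the 7th power gives e^21.
More precisely, ln[(1 + 3/n)^(7n)] = 7n · ln(1 + 3/n) = 7n · (3/n + O(1/n^2)) = 21 + O(1/n) → 21.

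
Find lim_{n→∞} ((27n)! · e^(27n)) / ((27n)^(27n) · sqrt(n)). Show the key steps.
lim = sqrt(2π·27)

Stirling: (27n)! ~ sqrt(2π·27n) · (27n/e)^(27n). Hence
  (27n)! · e^(27n) / (27n)^(27n) ~ sqrt(2π·27n).
Dividing by sqrt(n): sqrt(2π·27n) / sqrt(n) = sqrt(2π·27) · n^((1−1)/2), so the limit is sqrt(2π·27).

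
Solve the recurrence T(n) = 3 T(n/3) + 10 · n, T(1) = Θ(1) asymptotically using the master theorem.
T(n) = Θ(n log n)

log_3 3 = 1, and f(n) = 10 · n = Θ(n^(log_3 3)). This is Case 2 of the master theorem: T(n) = Θ(f(n) · log n) = Θ(n log n).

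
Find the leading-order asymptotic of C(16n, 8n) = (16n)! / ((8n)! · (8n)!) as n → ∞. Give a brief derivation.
C(16n, 8n) ~ (4)^(8n) · sqrt(1/(π·8n))

Write N = 8n. Apply Stirling to each factorial:
  (2N)! ~ sqrt(2π·2N) · (2N/e)^(2N),
  N! ~ sqrt(2π N) · (N/e)^N,
  (1N)! ~ sqrt(2π·1N) · (1N/e)^(1N).
The exponential factors combine to (2N)^(2N) / (N^N · (1N)^(1N)) = 2^(2N)/1^(1N) = (2^2/1^1)^N = (4)^N.
The square-root prefactors combine to sqrt(2π·2N) / (sqrt(2π N)·sqrt(2π·1N)) = sqrt(2 / (2π·1·N)) = sqrt(1/(π·8n)).
Substituting N = 8n: C(16n, 8n) ~ (4)^(8n) · sqrt(1/(π·8n)).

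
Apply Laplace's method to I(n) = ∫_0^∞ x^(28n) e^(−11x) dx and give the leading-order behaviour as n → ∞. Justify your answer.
I(n) ~ (sqrt(2π·28n) / 11) · (28n/(11e))^(28n)

Write the integrand as exp(28n ln x − 11x) and set f(x) = 28n ln x − 11x. Then f'(x) = 28n/x − 11 = 0 at x* = 28n/11, and f''(x*) = −28n/x*^2 = −11^2/(28n). Laplace's method (interior maximum) gives
  I(n) ~ e^(f(x*)) · sqrt(2π / |f''(x*)|)
        = exp(28n ln(28n/11) − 28n) · sqrt(2π · 28n / 11^2)
        = (28n/11)^(28n) e^(−28n) · sqrt(2π·28n) / 11
        = (sqrt(2π·28n) / 11) · (28n/(11e))^(28n).
This matches Γ(28n+1)/11^(28n+1) with Stirling applied to Γ.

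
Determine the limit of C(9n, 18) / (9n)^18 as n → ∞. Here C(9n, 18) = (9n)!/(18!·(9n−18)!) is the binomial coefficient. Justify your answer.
lim = 1/18! = 1/6402373705728000

With N = 9n → ∞: C(N, 18) / N^18 = [N(N−1)…(N−17)] / (18! · N^18) = (1/18!) · 1 · (1 − 1/(9n)) · … · (1 − 17/(9n)). Each factor → 1 as N → ∞, so the limit is 1/18! = 1/6402373705728000.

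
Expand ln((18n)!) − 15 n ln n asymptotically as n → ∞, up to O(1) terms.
ln((18n)!) − 15 n ln n = 3 n ln n + 18(ln 18 − 1) n + (1/2) ln(2π·18n) + O(1/n)

Stirling: ln((18n)!) = 18n ln(18n) − 18n + (1/2) ln(2π·18n) + O(1/n).
Expand 18n ln(18n) = 18n (ln n + ln 18) = 18n ln n + 18n ln 18.
Subtract 15n ln n: leading term is (18 − 15) n ln n = 3 n ln n. The next term is 18n ln 18 − 18n = 18(ln 18 − 1) n. Then the (1/2) ln(2π·18n) correction.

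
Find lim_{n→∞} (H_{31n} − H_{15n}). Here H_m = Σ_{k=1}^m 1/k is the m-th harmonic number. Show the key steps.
lim = ln(31/15)

Euler-Maclaurin gives H_m = ln m + γ + 1/(2m) + O(1/m^2). The γ and O(1/m) terms cancel in the difference:
  H_{31n} − H_{15n} = ln(31n) − ln(15n) + O(1/n) = ln(31/15) + O(1/n).
Hence the limit is ln(31/15).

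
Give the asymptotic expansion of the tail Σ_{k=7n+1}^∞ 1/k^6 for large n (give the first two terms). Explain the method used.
Σ_{k>7n} 1/k^6 = 1/(5 · (7n)^5) − 1/(2 · (7n)^6) + O(1/(7n)^7)

Compare to the integral: ∫_{7n}^∞ x^(−6) dx = [−x^(−5)/5]_{7n}^∞ = 1/((6−1)·(7n)^5). The Euler-Maclaurin correction adds −f(7n)/2 = −1/(2·(7n)^6). Euler-Maclaurin then gives
  Σ_{k>7n} 1/k^6 = ∫_{7n}^∞ dx/x^6 − 1/(2·(7n)^6) + O(1/(7n)^7).
(Equivalently this is ζ(6) − Σ_{k≤7n} 1/k^6.)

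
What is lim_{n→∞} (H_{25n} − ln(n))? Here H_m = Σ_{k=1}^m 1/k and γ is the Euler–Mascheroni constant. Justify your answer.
lim = ln 25 + γ

By Euler-Maclaurin, H_m = ln m + γ + O(1/m). So
  H_{25n} − ln(n) = ln(25n) + γ − ln(n) + O(1/n)
                       = ln(25/1) + γ + O(1/n).
Hence the limit is ln(25/1) + γ.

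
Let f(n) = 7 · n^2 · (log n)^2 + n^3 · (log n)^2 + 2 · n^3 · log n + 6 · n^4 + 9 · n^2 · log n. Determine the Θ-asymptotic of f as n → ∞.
f(n) ∈ Θ(n^4)

Compare the terms by growth order. For large n, n^a · (log n)^b dominates n^a' · (log n)^b' iff a > a', or (a = a' and b > b'). Ranking the 5 terms shows the dominant one is 6 · n^4. Hence f(n) ∈ Θ(n^4).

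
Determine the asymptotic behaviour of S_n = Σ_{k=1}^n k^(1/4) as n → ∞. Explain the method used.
S_n ~ (4/5) · n^(5/4)

Integral comparison: Σ_{k=1}^n k^(1/4) = ∫_0^n x^(1/4) dx + O(n^(1/4)). The integral is n^(1 + 1/4) / (1 + 1/4) = n^((1+4)/4) / ((1+4)/4) = (4/5) · n^(5/4).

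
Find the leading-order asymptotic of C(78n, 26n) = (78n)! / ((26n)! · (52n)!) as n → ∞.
C(78n, 26n) ~ (27/4)^(26n) · sqrt(3/(4π·26n))

Write N = 26n. Apply Stirling to each factorial:
  (3N)! ~ sqrt(2π·3N) · (3N/e)^(3N),
  N! ~ sqrt(2π N) · (N/e)^N,
  (2N)! ~ sqrt(2π·2N) · (2N/e)^(2N).
The exponential factors combine to (3N)^(3N) / (N^N · (2N)^(2N)) = 3^(3N)/2^(2N) = (3^3/2^2)^N = (27/4)^N.
The square-root prefactors combine to sqrt(2π·3N) / (sqrt(2π N)·sqrt(2π·2N)) = sqrt(3 / (2π·2·N)) = sqrt(3/(4π·26n)).
Substituting N = 26n: C(78n, 26n) ~ (27/4)^(26n) · sqrt(3/(4π·26n)).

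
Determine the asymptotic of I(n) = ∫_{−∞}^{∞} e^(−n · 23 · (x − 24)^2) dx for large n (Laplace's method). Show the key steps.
I(n) = sqrt(π/(23n))

Here φ(x) = 23 · (x − 24)^2 has its unique minimum at x* = 24 with φ(x*) = 0 and φ''(x*) = 46. Laplace's method gives
  I(n) ~ e^(−n φ(x*)) · sqrt(2π / (n · φ''(x*))) = sqrt(2π / (46n)) = sqrt(π/(23n)).
This is exact: substituting u = (x − 24)·sqrt(23n) gives I(n) = (1/sqrt(23n)) ∫_{−∞}^{∞} e^(−u^2) du = sqrt(π/(23n)).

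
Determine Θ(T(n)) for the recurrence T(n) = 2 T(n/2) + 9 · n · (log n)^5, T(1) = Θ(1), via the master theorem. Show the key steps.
T(n) = Θ(n · (log n)^6)

Here log_2 2 = 1 and f(n) = 9 · n · (log n)^5 = Θ(n^(log_2 2) · (log n)^5). This is the extended Case 2 of the master theorem (f matches the critical exponent up to log factors), giving T(n) = Θ(n^(log_2 2) · (log n)^(5+1)) = Θ(n · (log n)^6).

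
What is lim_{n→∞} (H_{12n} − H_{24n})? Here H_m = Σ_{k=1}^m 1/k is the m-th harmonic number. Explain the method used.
lim = ln(12/24) = −ln 2

Euler-Maclaurin gives H_m = ln m + γ + 1/(2m) + O(1/m^2). The γ and O(1/m) terms cancel in the difference:
  H_{12n} − H_{24n} = ln(12n) − ln(24n) + O(1/n) = ln(12/24) + O(1/n).
Hence the limit is ln(12/24) = −ln 2.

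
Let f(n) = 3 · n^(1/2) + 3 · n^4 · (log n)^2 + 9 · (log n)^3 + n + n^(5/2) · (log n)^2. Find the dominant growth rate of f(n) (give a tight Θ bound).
f(n) ∈ Θ(n^4 · (log n)^2)

Compare the terms by growth order. For large n, n^a · (log n)^b dominates n^a' · (log n)^b' iff a > a', or (a = a' and b > b'). Ranking the 5 terms shows the dominant one is 3 · n^4 · (log n)^2. Hence f(n) ∈ Θ(n^4 · (log n)^2).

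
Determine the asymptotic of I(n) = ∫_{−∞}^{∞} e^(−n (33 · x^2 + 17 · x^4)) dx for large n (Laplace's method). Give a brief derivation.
I(n) ~ sqrt(π/(33n))

φ(x) = 33 · x^2 + 17 · x^4 has its unique global minimum at x* = 0 (since φ'(x) = 66x + 68x^3 = 0 only at x = 0 for real x with both coefficients positive, and φ → ∞ as |x| → ∞). At x* = 0, φ(0) = 0 and φ''(0) = 66. Laplace's method then gives
  I(n) ~ sqrt(2π / (n · φ''(0))) · e^(−n φ(0)) = sqrt(2π / (66n)) = sqrt(π/(33n)).
The 17 · x^4 term contributes only at subleading order (an O(1/n) relative correction).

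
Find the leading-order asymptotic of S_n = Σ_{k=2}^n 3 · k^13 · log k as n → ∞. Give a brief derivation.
S_n ~ 3 · n^14 log n / 14 − 3 · n^14 / 196

By integral comparison, S_n = ∫_1^n 3 · x^13 · log x dx + O(n^13 · log n). For the integral, ∫ x^13 log x dx = n^14 log n / 14 − n^14/196 (integration by parts). Hence S_n ~ 3 · n^14 log n / 14 − 3 · n^14 / 196.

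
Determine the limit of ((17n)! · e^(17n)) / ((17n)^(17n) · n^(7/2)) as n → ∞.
lim = 0

Stirling: (17n)! ~ sqrt(2π·17n) · (17n/e)^(17n). Hence
  (17n)! · e^(17n) / (17n)^(17n) ~ sqrt(2π·17n).
Dividing by n^(7/2): sqrt(2π·17n) / n^(7/2) = sqrt(2π·17) · n^((1−7)/2), so the expression behaves like sqrt(2π·17) · n^((1−7)/2) → 0.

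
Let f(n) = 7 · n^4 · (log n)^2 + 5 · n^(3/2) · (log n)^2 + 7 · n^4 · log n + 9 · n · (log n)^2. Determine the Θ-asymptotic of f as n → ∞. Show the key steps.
f(n) ∈ Θ(n^4 · (log n)^2)

Compare the terms by growth order. For large n, n^a · (log n)^b dominates n^a' · (log n)^b' iff a > a', or (a = a' and b > b'). Ranking the 4 terms shows the dominant one is 7 · n^4 · (log n)^2. Hence f(n) ∈ Θ(n^4 · (log n)^2).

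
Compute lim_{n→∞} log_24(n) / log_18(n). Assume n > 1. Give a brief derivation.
lim = ln(18) / ln(24) = log_24(18)

Change of base: log_24(n) = ln n / ln 24 and log_18(n) = ln n / ln 18. The ratio is (ln n / ln 24) · (ln 18 / ln n) = ln 18 / ln 24, a constant independent of n. So the limit is ln 18 / ln 24 = log_24(18).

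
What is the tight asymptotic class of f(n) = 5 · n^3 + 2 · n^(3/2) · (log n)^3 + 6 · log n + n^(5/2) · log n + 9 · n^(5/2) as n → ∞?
f(n) ∈ Θ(n^3)

Compare the terms by growth order. For large n, n^a · (log n)^b dominates n^a' · (log n)^b' iff a > a', or (a = a' and b > b'). Ranking the 5 terms shows the dominant one is 5 · n^3. Hence f(n) ∈ Θ(n^3).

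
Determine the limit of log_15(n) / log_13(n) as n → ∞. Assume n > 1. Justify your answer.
lim = ln(13) / ln(15) = log_15(13)

Change of base: log_15(n) = ln n / ln 15 and log_13(n) = ln n / ln 13. The ratio is (ln n / ln 15) · (ln 13 / ln n) = ln 13 / ln 15, a constant independent of n. So the limit is ln 13 / ln 15 = log_15(13).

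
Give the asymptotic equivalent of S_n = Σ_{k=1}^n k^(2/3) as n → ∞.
S_n ~ (3/5) · n^(5/3)

Integral comparison: Σ_{k=1}^n k^(2/3) = ∫_0^n x^(2/3) dx + O(n^(2/3)). The integral is n^(1 + 2/3) / (1 + 2/3) = n^((2+3)/3) / ((2+3)/3) = (3/5) · n^(5/3).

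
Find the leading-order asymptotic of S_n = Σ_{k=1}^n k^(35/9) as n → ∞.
S_n ~ (9/44) · n^(44/9)

Integral comparison: Σ_{k=1}^n k^(35/9) = ∫_0^n x^(35/9) dx + O(n^(35/9)). The integral is n^(1 + 35/9) / (1 + 35/9) = n^((35+9)/9) / ((35+9)/9) = (9/44) · n^(44/9).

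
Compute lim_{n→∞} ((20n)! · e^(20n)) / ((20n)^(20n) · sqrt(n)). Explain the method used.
lim = sqrt(2π·20)

Stirling: (20n)! ~ sqrt(2π·20n) · (20n/e)^(20n). Hence
  (20n)! · e^(20n) / (20n)^(20n) ~ sqrt(2π·20n).
Dividing by sqrt(n): sqrt(2π·20n) / sqrt(n) = sqrt(2π·20) · n^((1−1)/2), so the limit is sqrt(2π·20).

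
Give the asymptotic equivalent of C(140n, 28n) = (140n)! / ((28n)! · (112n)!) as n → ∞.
C(140n, 28n) ~ (3125/256)^(28n) · sqrt(5/(8π·28n))

Write N = 28n. Apply Stirling to each factorial:
  (5N)! ~ sqrt(2π·5N) · (5N/e)^(5N),
  N! ~ sqrt(2π N) · (N/e)^N,
  (4N)! ~ sqrt(2π·4N) · (4N/e)^(4N).
The exponential factors combine to (5N)^(5N) / (N^N · (4N)^(4N)) = 5^(5N)/4^(4N) = (5^5/4^4)^N = (3125/256)^N.
The square-root prefactors combine to sqrt(2π·5N) / (sqrt(2π N)·sqrt(2π·4N)) = sqrt(5 / (2π·4·N)) = sqrt(5/(8π·28n)).
Substituting N = 28n: C(140n, 28n) ~ (3125/256)^(28n) · sqrt(5/(8π·28n)).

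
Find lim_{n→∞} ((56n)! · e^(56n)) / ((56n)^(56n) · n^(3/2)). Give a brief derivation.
lim = 0

Stirling: (56n)! ~ sqrt(2π·56n) · (56n/e)^(56n). Hence
  (56n)! · e^(56n) / (56n)^(56n) ~ sqrt(2π·56n).
Dividing by n^(3/2): sqrt(2π·56n) / n^(3/2) = sqrt(2π·56) · n^((1−3)/2), so the expression behaves like sqrt(2π·56) · n^((1−3)/2) → 0.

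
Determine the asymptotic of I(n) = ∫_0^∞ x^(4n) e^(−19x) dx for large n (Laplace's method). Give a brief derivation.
I(n) ~ (sqrt(2π·4n) / 19) · (4n/(19e))^(4n)

Write the integrand as exp(4n ln x − 19x) and set f(x) = 4n ln x − 19x. Then f'(x) = 4n/x − 19 = 0 at x* = 4n/19, and f''(x*) = −4n/x*^2 = −19^2/(4n). Laplace's method (interior maximum) gives
  I(n) ~ e^(f(x*)) · sqrt(2π / |f''(x*)|)
        = exp(4n ln(4n/19) − 4n) · sqrt(2π · 4n / 19^2)
        = (4n/19)^(4n) e^(−4n) · sqrt(2π·4n) / 19
        = (sqrt(2π·4n) / 19) · (4n/(19e))^(4n).
This matches Γ(4n+1)/19^(4n+1) with Stirling applied to Γ.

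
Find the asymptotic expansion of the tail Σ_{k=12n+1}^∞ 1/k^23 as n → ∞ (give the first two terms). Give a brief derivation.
Σ_{k>12n} 1/k^23 = 1/(22 · (12n)^22) − 1/(2 · (12n)^23) + O(1/(12n)^24)

Compare to the integral: ∫_{12n}^∞ x^(−23) dx = [−x^(−22)/22]_{12n}^∞ = 1/((23−1)·(12n)^22). The Euler-Maclaurin correction adds −f(12n)/2 = −1/(2·(12n)^23). Euler-Maclaurin then gives
  Σ_{k>12n} 1/k^23 = ∫_{12n}^∞ dx/x^23 − 1/(2·(12n)^23) + O(1/(12n)^24).
(Equivalently this is ζ(23) − Σ_{k≤12n} 1/k^23.)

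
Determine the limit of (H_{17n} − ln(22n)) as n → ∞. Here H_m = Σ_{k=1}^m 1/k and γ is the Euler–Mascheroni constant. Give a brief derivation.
lim = ln(17/22) + γ

By Euler-Maclaurin, H_m = ln m + γ + O(1/m). So
  H_{17n} − ln(22n) = ln(17n) + γ − ln(22n) + O(1/n)
                       = ln(17/22) + γ + O(1/n).
Hence the limit is ln(17/22) + γ.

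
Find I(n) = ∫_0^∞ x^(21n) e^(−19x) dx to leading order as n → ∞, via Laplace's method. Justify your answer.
I(n) ~ (sqrt(2π·21n) / 19) · (21n/(19e))^(21n)

Write the integrand as exp(21n ln x − 19x) and set f(x) = 21n ln x − 19x. Then f'(x) = 21n/x − 19 = 0 at x* = 21n/19, and f''(x*) = −21n/x*^2 = −19^2/(21n). Laplace's method (interior maximum) gives
  I(n) ~ e^(f(x*)) · sqrt(2π / |f''(x*)|)
        = exp(21n ln(21n/19) − 21n) · sqrt(2π · 21n / 19^2)
        = (21n/19)^(21n) e^(−21n) · sqrt(2π·21n) / 19
        = (sqrt(2π·21n) / 19) · (21n/(19e))^(21n).
This matches Γ(21n+1)/19^(21n+1) with Stirling applied to Γ.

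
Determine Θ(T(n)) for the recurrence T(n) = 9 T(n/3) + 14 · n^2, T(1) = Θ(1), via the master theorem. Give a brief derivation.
T(n) = Θ(n^2 log n)

log_3 9 = 2, and f(n) = 14 · n^2 = Θ(n^(log_3 9)). This is Case 2 of the master theorem: T(n) = Θ(f(n) · log n) = Θ(n^2 log n).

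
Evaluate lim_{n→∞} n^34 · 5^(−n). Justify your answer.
lim = 0

Exponentials with base > 1 dominate every fixed polynomial: for any fixed c, n^c / 5^n → 0 as n → ∞ (e.g. by the ratio test, or by writing 5^n = e^(n ln 5) and noting e^(n ln 5) / n^c → ∞). Hence n^34 · 5^(−n) = n^34 / 5^n → 0.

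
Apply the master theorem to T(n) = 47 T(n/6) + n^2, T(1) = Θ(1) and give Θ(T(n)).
T(n) = Θ(n^(log_6 47))

Master theorem: compare f(n) = n^2 to n^(log_6 47) where log_6 47 ≈ 2.149. Since 2 < log_6 47, we have f(n) = O(n^(log_6 47 − ε)) for some ε > 0 — Case 1. Hence T(n) = Θ(n^(log_6 47)).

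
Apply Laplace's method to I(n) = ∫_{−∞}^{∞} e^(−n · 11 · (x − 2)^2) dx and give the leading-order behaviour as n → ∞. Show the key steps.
I(n) = sqrt(π/(11n))

Here φ(x) = 11 · (x − 2)^2 has its unique minimum at x* = 2 with φ(x*) = 0 and φ''(x*) = 22. Laplace's method gives
  I(n) ~ e^(−n φ(x*)) · sqrt(2π / (n · φ''(x*))) = sqrt(2π / (22n)) = sqrt(π/(11n)).
This is exact: substituting u = (x − 2)·sqrt(11n) gives I(n) = (1/sqrt(11n)) ∫_{−∞}^{∞} e^(−u^2) du = sqrt(π/(11n)).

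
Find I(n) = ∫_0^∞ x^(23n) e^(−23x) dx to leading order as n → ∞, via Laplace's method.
I(n) ~ (sqrt(2π·23n) / 23) · (23n/(23e))^(23n)

Write the integrand as exp(23n ln x − 23x) and set f(x) = 23n ln x − 23x. Then f'(x) = 23n/x − 23 = 0 at x* = 23n/23, and f''(x*) = −23n/x*^2 = −23^2/(23n). Laplace's method (interior maximum) gives
  I(n) ~ e^(f(x*)) · sqrt(2π / |f''(x*)|)
        = exp(23n ln(23n/23) − 23n) · sqrt(2π · 23n / 23^2)
        = (23n/23)^(23n) e^(−23n) · sqrt(2π·23n) / 23
        = (sqrt(2π·23n) / 23) · (23n/(23e))^(23n).
This matches Γ(23n+1)/23^(23n+1) with Stirling applied to Γ.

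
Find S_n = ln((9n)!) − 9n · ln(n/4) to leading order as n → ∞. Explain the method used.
S_n ~ 9n · (ln 36 − 1) + O(ln n)

Stirling: ln((9n)!) = 9n ln(9n) − 9n + O(ln n).
  S_n = 9n ln(9n) − 9n − 9n ln(n/4) + O(ln n)
      = 9n ln(9n) − 9n ln n + 9n ln 4 − 9n + O(ln n)
      = 9n ln 9 + 9n ln 4 − 9n + O(ln n)
      = 9n (ln 36 − 1) + O(ln n).
Numerically ln(36) − 1 ≈ 2.5835.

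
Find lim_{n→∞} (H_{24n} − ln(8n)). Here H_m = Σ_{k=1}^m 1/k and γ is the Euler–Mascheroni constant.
lim = ln 3 + γ

By Euler-Maclaurin, H_m = ln m + γ + O(1/m). So
  H_{24n} − ln(8n) = ln(24n) + γ − ln(8n) + O(1/n)
                       = ln(24/8) + γ + O(1/n).
Hence the limit is ln(24/8) + γ (= ln 3).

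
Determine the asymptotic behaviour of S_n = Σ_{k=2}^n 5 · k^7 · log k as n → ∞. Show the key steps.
S_n ~ 5 · n^8 log n / 8 − 5 · n^8 / 64

By integral comparison, S_n = ∫_1^n 5 · x^7 · log x dx + O(n^7 · log n). For the integral, ∫ x^7 log x dx = n^8 log n / 8 − n^8/64 (integration by parts). Hence S_n ~ 5 · n^8 log n / 8 − 5 · n^8 / 64.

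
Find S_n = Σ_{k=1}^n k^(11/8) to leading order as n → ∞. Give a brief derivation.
S_n ~ (8/19) · n^(19/8)

Integral comparison: Σ_{k=1}^n k^(11/8) = ∫_0^n x^(11/8) dx + O(n^(11/8)). The integral is n^(1 + 11/8) / (1 + 11/8) = n^((11+8)/8) / ((11+8)/8) = (8/19) · n^(19/8).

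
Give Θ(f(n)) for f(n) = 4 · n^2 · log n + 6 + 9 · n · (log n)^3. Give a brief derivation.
f(n) ∈ Θ(n^2 · log n)

Compare the terms by growth order. For large n, n^a · (log n)^b dominates n^a' · (log n)^b' iff a > a', or (a = a' and b > b'). Ranking the 3 terms shows the dominant one is 4 · n^2 · log n. Hence f(n) ∈ Θ(n^2 · log n).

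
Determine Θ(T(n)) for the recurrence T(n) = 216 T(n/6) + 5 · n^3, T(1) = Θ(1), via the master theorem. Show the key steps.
T(n) = Θ(n^3 log n)

log_6 216 = 3, and f(n) = 5 · n^3 = Θ(n^(log_6 216)). This is Case 2 of the master theorem: T(n) = Θ(f(n) · log n) = Θ(n^3 log n).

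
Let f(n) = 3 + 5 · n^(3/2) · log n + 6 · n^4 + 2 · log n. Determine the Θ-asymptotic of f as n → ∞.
f(n) ∈ Θ(n^4)

Compare the terms by growth order. For large n, n^a · (log n)^b dominates n^a' · (log n)^b' iff a > a', or (a = a' and b > b'). Ranking the 4 terms shows the dominant one is 6 · n^4. Hence f(n) ∈ Θ(n^4).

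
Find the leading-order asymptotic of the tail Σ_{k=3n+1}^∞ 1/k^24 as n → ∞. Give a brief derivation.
Σ_{k>3n} 1/k^24 ~ 1/(23 · (3n)^23)

Compare to the integral: ∫_{3n}^∞ x^(−24) dx = [−x^(−23)/23]_{3n}^∞ = 1/((24−1)·(3n)^23). Euler-Maclaurin then gives
  Σ_{k>3n} 1/k^24 = ∫_{3n}^∞ dx/x^24 − 1/(2·(3n)^24) + O(1/(3n)^25).
(Equivalently this is ζ(24) − Σ_{k≤3n} 1/k^24.)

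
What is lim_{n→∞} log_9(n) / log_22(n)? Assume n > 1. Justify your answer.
lim = ln(22) / ln(9) = log_9(22)

Change of base: log_9(n) = ln n / ln 9 and log_22(n) = ln n / ln 22. The ratio is (ln n / ln 9) · (ln 22 / ln n) = ln 22 / ln 9, a constant independent of n. So the limit is ln 22 / ln 9 = log_9(22).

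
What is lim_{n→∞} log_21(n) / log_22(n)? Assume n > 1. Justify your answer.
lim = ln(22) / ln(21) = log_21(22)

Change of base: log_21(n) = ln n / ln 21 and log_22(n) = ln n / ln 22. The ratio is (ln n / ln 21) · (ln 22 / ln n) = ln 22 / ln 21, a constant independent of n. So the limit is ln 22 / ln 21 = log_21(22).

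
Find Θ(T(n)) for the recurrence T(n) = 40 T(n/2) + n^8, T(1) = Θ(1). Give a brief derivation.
T(n) = Θ(n^8)

log_2 40 ≈ 5.322. f(n) = n^8 dominates n^(log_2 40) since 8 > 5.322, and the regularity condition a·f(n/b) = 40·(n/2)^8 = (40/256)·n^8 ≤ c·f(n) holds with c = 40/256 ≈ 0.156 < 1. So this is Case 3: T(n) = Θ(f(n)) = Θ(n^8).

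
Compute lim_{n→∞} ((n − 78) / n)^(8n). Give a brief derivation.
lim = e^(−624)

Rewrite as (1 − 78/n)^(8n). By the standard limit (1 + x/n)^n → e^x, we have (1 − 78/n)^n → e^(−78), and raising to the 8th power gives e^(−624).
More precisely, ln[(1 − 78/n)^(8n)] = 8n · ln(1 − 78/n) = 8n · (-78/n + O(1/n^2)) = -624 + O(1/n) → -624.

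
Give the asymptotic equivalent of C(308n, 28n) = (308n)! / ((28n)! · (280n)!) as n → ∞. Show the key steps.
C(308n, 28n) ~ (285311670611/10000000000)^(28n) · sqrt(11/(20π·28n))

Write N = 28n. Apply Stirling to each factorial:
  (11N)! ~ sqrt(2π·11N) · (11N/e)^(11N),
  N! ~ sqrt(2π N) · (N/e)^N,
  (10N)! ~ sqrt(2π·10N) · (10N/e)^(10N).
The exponential factors combine to (11N)^(11N) / (N^N · (10N)^(10N)) = 11^(11N)/10^(10N) = (11^11/10^10)^N = (285311670611/10000000000)^N.
The square-root prefactors combine to sqrt(2π·11N) / (sqrt(2π N)·sqrt(2π·10N)) = sqrt(11 / (2π·10·N)) = sqrt(11/(20π·28n)).
Substituting N = 28n: C(308n, 28n) ~ (285311670611/10000000000)^(28n) · sqrt(11/(20π·28n)).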